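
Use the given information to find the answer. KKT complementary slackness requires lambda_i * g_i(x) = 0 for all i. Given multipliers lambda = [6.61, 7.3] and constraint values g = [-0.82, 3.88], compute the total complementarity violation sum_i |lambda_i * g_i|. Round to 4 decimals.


KKT complementary slackness check:
lambda_1 * g_1 = 6.61 * -0.82 = -5.4202
lambda_2 * g_2 = 7.3 * 3.88 = 28.324
Total violation = 5.4202 + 28.324 = 33.7442


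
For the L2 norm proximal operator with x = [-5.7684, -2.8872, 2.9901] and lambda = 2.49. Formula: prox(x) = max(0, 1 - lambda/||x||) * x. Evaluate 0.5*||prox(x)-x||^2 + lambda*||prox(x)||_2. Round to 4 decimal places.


Step 1: Compute ||x||.
||x|| = 7.1099
Step 2: Compute scaling factor.
scale = max(0, 1 - 2.49/7.1099) = 0.6498
Step 3: prox(x) = [-3.7482, -1.8761, 1.9429]
||prox(x)|| = 4.6199
Step 4: Proximal objective.
0.5*||prox-x||^2 = 3.1001
lambda*||prox|| = 11.5036
Total = 14.6037


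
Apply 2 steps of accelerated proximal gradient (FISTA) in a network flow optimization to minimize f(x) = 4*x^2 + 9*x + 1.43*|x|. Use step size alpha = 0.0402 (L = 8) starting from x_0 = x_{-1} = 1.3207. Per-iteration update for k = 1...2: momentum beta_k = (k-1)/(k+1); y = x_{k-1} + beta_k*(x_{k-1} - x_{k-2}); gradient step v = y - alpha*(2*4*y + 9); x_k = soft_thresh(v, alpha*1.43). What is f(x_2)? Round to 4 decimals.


FISTA on f(x) = 4*x^2 + 9*x + 1.43*|x|
L = 8, alpha = 0.0402
Iteration 1: beta = 0.0, y = 1.3207 + 0.0*(1.3207 - 1.3207) = 1.3207
  grad(y) = 19.5656, v = y - alpha*grad = 0.5342
  prox(v) = soft_thresh(0.5342, 0.0575) = 0.4767
Iteration 2: beta = 0.3333, y = 0.4767 + 0.3333*(0.4767 - 1.3207) = 0.1953
  grad(y) = 10.5627, v = y - alpha*grad = -0.2293
  prox(v) = soft_thresh(-0.2293, 0.0575) = -0.1718
f(x_2) = 4*(-0.1718)^2 + 9*(-0.1718) + 1.43*|-0.1718| = -1.1825


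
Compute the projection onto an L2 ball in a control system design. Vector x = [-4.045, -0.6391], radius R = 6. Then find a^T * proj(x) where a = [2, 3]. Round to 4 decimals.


Step 1: Compute ||x|| (intermediates to 6 decimals).
||x|| = sqrt((-4.045)^2 + (-0.6391)^2) = 4.095177
Step 2: Project.
Since ||x|| <= R, proj = x (no scaling needed).
proj(x) = [-4.045, -0.6391]
Step 3: Dot product.
a^T * proj(x) = 2*(-4.045) + 3*(-0.6391) = -10.0073


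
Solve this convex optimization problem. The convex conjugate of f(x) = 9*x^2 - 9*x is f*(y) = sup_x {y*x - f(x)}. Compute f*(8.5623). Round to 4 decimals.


f*(y) = sup_x {y*x - a*x^2 - b*x} = sup_x {(y-b)*x - a*x^2}
FOC: (y - b) - 2a*x = 0 => x* = (y - b)/(2a)
x* = (8.5623 + 9)/(2*9) = 0.9757
f*(8.5623) = (y-b)^2/(4a) = (8.5623 + 9)^2/(4*9)
= 308.4344/36 = 8.5676


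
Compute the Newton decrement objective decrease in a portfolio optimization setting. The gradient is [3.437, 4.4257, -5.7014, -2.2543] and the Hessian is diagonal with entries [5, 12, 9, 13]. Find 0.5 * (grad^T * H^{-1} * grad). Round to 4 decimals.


Step 1: H is diagonal, so H^(-1) * g = [0.6874, 0.3688, -0.6335, -0.1734].
Step 2: g^T H^(-1) g = sum_i g_i^2 / H_ii
  = (3.437)^2/5 + (4.4257)^2/12 + (-5.7014)^2/9 + (-2.2543)^2/13
  = 2.3626 + 1.6322 + 3.6118 + 0.3909 = 7.9975
Step 3: Objective decrease = 0.5 * g^T H^(-1) g = 3.9988


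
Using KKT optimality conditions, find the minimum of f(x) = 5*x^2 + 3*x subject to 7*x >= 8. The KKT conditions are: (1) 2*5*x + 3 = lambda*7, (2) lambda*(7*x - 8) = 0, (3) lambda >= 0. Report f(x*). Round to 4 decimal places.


Step 1: Try lambda = 0 (constraint inactive).
x_unc = -3/(2*5) = -0.3
Check: 7*-0.3 = -2.1 < 8 -- violated!
Step 2: Constraint must be active: 7*x = 8
x* = 8/7 = 1.1429 (rounded; the exact value 8/7 is used below)
lambda = (2*5*(8/7) + 3)/7 = 2.0612
Step 3: Compute optimal value.
f(x*) = 5*(8/7)^2 + 3*(8/7) = 9.9592


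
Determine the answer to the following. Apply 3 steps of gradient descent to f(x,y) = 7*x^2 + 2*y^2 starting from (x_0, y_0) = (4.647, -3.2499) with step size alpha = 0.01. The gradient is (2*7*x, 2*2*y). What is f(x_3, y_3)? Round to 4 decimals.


Gradient descent on f(x,y) = 7*x^2 + 2*y^2.
Starting point: (4.647, -3.2499), alpha = 0.01
Step 1: grad_x = 2*7*4.647 = 65.058, grad_y = 2*2*-3.2499 = -12.9996
  x_1 = 4.647 - 0.01*65.058 = 3.9964
  y_1 = -3.2499 - 0.01*-12.9996 = -3.1199
Step 2: grad_x = 2*7*3.9964 = 55.9499, grad_y = 2*2*-3.1199 = -12.4796
  x_2 = 3.9964 - 0.01*55.9499 = 3.4369
  y_2 = -3.1199 - 0.01*-12.4796 = -2.9951
Step 3: grad_x = 2*7*3.4369 = 48.1169, grad_y = 2*2*-2.9951 = -11.9804
  x_3 = 3.4369 - 0.01*48.1169 = 2.9558
  y_3 = -2.9951 - 0.01*-11.9804 = -2.8753
f(2.9558, -2.8753) = 7*2.9558^2 + 2*(-2.8753)^2 = 77.69


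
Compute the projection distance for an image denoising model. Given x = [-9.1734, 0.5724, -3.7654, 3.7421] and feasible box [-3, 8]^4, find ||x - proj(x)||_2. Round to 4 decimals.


Project each component onto [-3, 8].
clip(-9.1734) = -3.0, clip(0.5724) = 0.5724, clip(-3.7654) = -3.0, clip(3.7421) = 3.7421
Projection = [-3.0, 0.5724, -3.0, 3.7421]
Squared diffs: [38.1109, 0.0, 0.5858, 0.0]
Distance = sqrt(38.6967) = 6.2207


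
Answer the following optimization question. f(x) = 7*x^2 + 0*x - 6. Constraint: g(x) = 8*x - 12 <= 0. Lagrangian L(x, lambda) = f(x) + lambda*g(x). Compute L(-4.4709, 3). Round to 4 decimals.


Step 1: Evaluate f(x).
f(-4.4709) = 7*(-4.4709)^2 + 0*(-4.4709) - 6 = 133.9226
Step 2: Evaluate g(x).
g(-4.4709) = 8*-4.4709 - 12 = -47.7672
Step 3: Compute Lagrangian.
L = 133.9226 + 3*-47.7672 = -9.379


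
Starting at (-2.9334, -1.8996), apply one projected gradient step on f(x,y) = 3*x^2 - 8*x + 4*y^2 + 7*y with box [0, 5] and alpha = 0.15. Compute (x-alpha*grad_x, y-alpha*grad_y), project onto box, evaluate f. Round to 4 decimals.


Step 1: Compute gradient at (-2.9334, -1.8996).
grad_x = 2*3*-2.9334 - 8 = -25.6004
grad_y = 2*4*-1.8996 + 7 = -8.1968
Step 2: Gradient step.
x_raw = -2.9334 - 0.15*-25.6004 = 0.9067
y_raw = -1.8996 - 0.15*-8.1968 = -0.6701
Step 3: Project onto [0, 5].
x_proj = clip(0.9067) = 0.9067
y_proj = clip(-0.6701) = 0.0
Step 4: Evaluate f.
f(0.9067, 0.0) = -4.7872


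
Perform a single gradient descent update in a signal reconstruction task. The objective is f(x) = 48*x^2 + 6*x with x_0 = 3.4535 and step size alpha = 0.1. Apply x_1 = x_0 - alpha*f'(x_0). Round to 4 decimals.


We compute the gradient at x_0 and apply the update.
f'(x) = 96*x + 6
f'(3.4535) = 96*3.4535 + 6 = 337.536
x_1 = 3.4535 - 0.1*337.536 = -30.3001


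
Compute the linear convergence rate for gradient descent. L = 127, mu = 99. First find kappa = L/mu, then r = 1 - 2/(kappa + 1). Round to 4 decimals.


Step 1: Compute the condition number.
kappa = L/mu = 127/99 = 1.2828
Step 2: Compute the convergence rate.
r = 1 - 2/(kappa + 1) = 1 - 2*mu/(L + mu) = (L - mu)/(L + mu) = 28/226 = 0.1239


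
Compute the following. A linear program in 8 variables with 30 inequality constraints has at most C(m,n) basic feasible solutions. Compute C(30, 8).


Each vertex corresponds to some choice of n active constraints out of m, so the number of vertices is at most C(m, n) = m! / (n!(m-n)!).
m = 30, n = 8
Numerator: 30 * 29 * 28 * 27 * 26 * 25 * 24 * 23
Denominator: 8! = 40320
C(30, 8) = 5852925


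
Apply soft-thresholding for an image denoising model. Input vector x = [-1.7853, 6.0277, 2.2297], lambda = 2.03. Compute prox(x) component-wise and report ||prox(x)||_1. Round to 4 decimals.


Soft-thresholding with lambda = 2.03:
prox(-1.7853) = sign(-1.7853)*max(|-1.7853| - 2.03, 0) = 0.0
prox(6.0277) = sign(6.0277)*max(|6.0277| - 2.03, 0) = 3.9977
prox(2.2297) = sign(2.2297)*max(|2.2297| - 2.03, 0) = 0.1997
prox(x) = [0.0, 3.9977, 0.1997]
||prox(x)||_1 = 0.0 + 3.9977 + 0.1997 = 4.1974


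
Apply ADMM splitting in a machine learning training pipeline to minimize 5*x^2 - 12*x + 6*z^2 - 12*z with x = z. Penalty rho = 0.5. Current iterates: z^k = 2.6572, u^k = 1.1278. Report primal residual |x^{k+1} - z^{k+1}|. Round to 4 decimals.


ADMM iteration with rho = 0.5, z^k = 2.6572, u^k = 1.1278
Step 1: x-update.
Minimize 5*x^2 - 12*x + (0.5/2)*(x - 2.6572 + 1.1278)^2
FOC: (2*5 + 0.5)*x = 12 + 0.5*(2.6572 - 1.1278)
x^{k+1} = 1.2157
Step 2: z-update.
Minimize 6*z^2 - 12*z + (0.5/2)*(1.2157 - z + 1.1278)^2
FOC: (2*6 + 0.5)*z = 12 + 0.5*(1.2157 + 1.1278)
z^{k+1} = 1.0537
Step 3: u-update.
u^{k+1} = 1.1278 + 1.2157 - 1.0537 = 1.2897
Step 4: Primal residual = |1.2157 - 1.0537| = 0.1619


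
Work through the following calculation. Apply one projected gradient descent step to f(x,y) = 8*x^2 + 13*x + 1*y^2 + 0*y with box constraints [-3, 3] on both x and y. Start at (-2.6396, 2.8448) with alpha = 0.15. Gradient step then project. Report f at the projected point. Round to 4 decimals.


Step 1: Compute gradient at (-2.6396, 2.8448).
grad_x = 2*8*-2.6396 + 13 = -29.2336
grad_y = 2*1*2.8448 + 0 = 5.6896
Step 2: Gradient step.
x_raw = -2.6396 - 0.15*-29.2336 = 1.7454
y_raw = 2.8448 - 0.15*5.6896 = 1.9914
Step 3: Project onto [-3, 3].
x_proj = clip(1.7454) = 1.7454
y_proj = clip(1.9914) = 1.9914
Step 4: Evaluate f.
f(1.7454, 1.9914) = 51.0287


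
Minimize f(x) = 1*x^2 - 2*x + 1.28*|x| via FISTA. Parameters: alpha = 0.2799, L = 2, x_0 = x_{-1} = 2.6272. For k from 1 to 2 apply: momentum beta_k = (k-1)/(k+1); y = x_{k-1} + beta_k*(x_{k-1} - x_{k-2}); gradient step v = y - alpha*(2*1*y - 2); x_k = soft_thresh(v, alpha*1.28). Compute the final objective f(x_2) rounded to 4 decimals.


FISTA on f(x) = 1*x^2 - 2*x + 1.28*|x|
L = 2, alpha = 0.2799
Iteration 1: beta = 0.0, y = 2.6272 + 0.0*(2.6272 - 2.6272) = 2.6272
  grad(y) = 3.2544, v = y - alpha*grad = 1.7163
  prox(v) = soft_thresh(1.7163, 0.3583) = 1.358
Iteration 2: beta = 0.3333, y = 1.358 + 0.3333*(1.358 - 2.6272) = 0.935
  grad(y) = -0.1301, v = y - alpha*grad = 0.9714
  prox(v) = soft_thresh(0.9714, 0.3583) = 0.6131
f(x_2) = 1*0.6131^2 - 2*0.6131 + 1.28*|0.6131| = -0.0655


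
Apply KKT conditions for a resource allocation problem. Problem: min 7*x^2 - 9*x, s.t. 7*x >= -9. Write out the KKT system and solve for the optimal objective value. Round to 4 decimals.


Step 1: Try lambda = 0 (constraint inactive).
Stationarity: 2*7*x - 9 = 0
x* = 9/(2*7) = 9/14 = 0.6429 (rounded; the exact value 9/14 is used below)
Check constraint: 7*0.6429 = 4.5003 >= -9 -- satisfied.
Step 2: Compute optimal value.
f(x*) = 7*(9/14)^2 - 9*(9/14) = -2.8929


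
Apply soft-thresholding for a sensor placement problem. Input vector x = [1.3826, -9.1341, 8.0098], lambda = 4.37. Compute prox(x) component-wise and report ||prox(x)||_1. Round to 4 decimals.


Soft-thresholding with lambda = 4.37:
prox(1.3826) = sign(1.3826)*max(|1.3826| - 4.37, 0) = 0.0
prox(-9.1341) = sign(-9.1341)*max(|-9.1341| - 4.37, 0) = -4.7641
prox(8.0098) = sign(8.0098)*max(|8.0098| - 4.37, 0) = 3.6398
prox(x) = [0.0, -4.7641, 3.6398]
||prox(x)||_1 = 0.0 + 4.7641 + 3.6398 = 8.4039


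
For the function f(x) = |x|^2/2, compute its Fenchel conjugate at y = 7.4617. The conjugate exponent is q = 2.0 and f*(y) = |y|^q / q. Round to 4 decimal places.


The conjugate exponent q satisfies 1/p + 1/q = 1.
p = 2, so q = 2/(2 - 1) = 2.0
|y|^q = 7.4617^2.0 = 55.677
f*(7.4617) = 55.677 / 2.0 = 27.8385


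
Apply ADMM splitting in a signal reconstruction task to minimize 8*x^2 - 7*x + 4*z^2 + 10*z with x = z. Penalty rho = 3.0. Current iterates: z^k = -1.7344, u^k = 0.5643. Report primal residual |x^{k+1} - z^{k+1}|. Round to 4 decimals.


ADMM iteration with rho = 3.0, z^k = -1.7344, u^k = 0.5643
Step 1: x-update.
Minimize 8*x^2 - 7*x + (3.0/2)*(x + 1.7344 + 0.5643)^2
FOC: (2*8 + 3.0)*x = 7 + 3.0*(-1.7344 - 0.5643)
x^{k+1} = 0.0055
Step 2: z-update.
Minimize 4*z^2 + 10*z + (3.0/2)*(0.0055 - z + 0.5643)^2
FOC: (2*4 + 3.0)*z = -10 + 3.0*(0.0055 + 0.5643)
z^{k+1} = -0.7537
Step 3: u-update.
u^{k+1} = 0.5643 + 0.0055 + 0.7537 = 1.3235
Step 4: Primal residual = |0.0055 + 0.7537| = 0.7592


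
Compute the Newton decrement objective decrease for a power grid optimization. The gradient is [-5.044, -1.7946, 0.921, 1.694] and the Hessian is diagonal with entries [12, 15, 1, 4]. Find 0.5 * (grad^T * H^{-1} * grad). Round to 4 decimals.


Step 1: H is diagonal, so H^(-1) * g = [-0.4203, -0.1196, 0.921, 0.4235].
Step 2: g^T H^(-1) g = sum_i g_i^2 / H_ii
  = (-5.044)^2/12 + (-1.7946)^2/15 + (0.921)^2/1 + (1.694)^2/4
  = 2.1202 + 0.2147 + 0.8482 + 0.7174 = 3.9005
Step 3: Objective decrease = 0.5 * g^T H^(-1) g = 1.9503


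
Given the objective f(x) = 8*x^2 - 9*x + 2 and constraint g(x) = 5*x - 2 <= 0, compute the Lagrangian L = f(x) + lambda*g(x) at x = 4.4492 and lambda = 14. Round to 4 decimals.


Step 1: Evaluate f(x).
f(4.4492) = 8*4.4492^2 - 9*4.4492 + 2 = 120.3202
Step 2: Evaluate g(x).
g(4.4492) = 5*4.4492 - 2 = 20.246
Step 3: Compute Lagrangian.
L = 120.3202 + 14*20.246 = 403.7642


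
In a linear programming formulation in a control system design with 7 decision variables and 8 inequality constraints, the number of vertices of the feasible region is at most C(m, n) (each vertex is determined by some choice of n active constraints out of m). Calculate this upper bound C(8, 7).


Each vertex corresponds to some choice of n active constraints out of m, so the number of vertices is at most C(m, n) = m! / (n!(m-n)!).
m = 8, n = 7
Numerator: 8 * 7 * 6 * 5 * 4 * 3 * 2
Denominator: 7! = 5040
C(8, 7) = 8


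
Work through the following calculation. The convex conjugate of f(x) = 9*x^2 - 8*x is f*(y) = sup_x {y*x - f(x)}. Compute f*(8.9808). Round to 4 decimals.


f*(y) = sup_x {y*x - a*x^2 - b*x} = sup_x {(y-b)*x - a*x^2}
FOC: (y - b) - 2a*x = 0 => x* = (y - b)/(2a)
x* = (8.9808 + 8)/(2*9) = 0.9434
f*(8.9808) = (y-b)^2/(4a) = (8.9808 + 8)^2/(4*9)
= 288.3476/36 = 8.0097


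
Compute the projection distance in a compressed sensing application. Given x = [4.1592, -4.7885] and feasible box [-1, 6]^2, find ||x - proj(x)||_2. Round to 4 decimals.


Project each component onto [-1, 6].
clip(4.1592) = 4.1592, clip(-4.7885) = -1.0
Projection = [4.1592, -1.0]
Squared diffs: [0.0, 14.3527]
Distance = sqrt(14.3527) = 3.7885


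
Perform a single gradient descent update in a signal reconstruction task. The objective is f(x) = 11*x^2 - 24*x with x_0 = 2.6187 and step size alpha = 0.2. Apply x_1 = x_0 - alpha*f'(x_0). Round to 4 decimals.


We compute the gradient at x_0 and apply the update.
f'(x) = 22*x - 24
f'(2.6187) = 22*2.6187 - 24 = 33.6114
x_1 = 2.6187 - 0.2*33.6114 = -4.1036


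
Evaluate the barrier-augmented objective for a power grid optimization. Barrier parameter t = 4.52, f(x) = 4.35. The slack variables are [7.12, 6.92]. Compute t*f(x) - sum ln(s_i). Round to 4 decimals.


Step 1: Compute log-barrier.
ln values: [1.9629, 1.9344]
phi = -(1.9629 + 1.9344) = -3.8973
Step 2: Compute augmented objective.
t*f(x) = 4.52*4.35 = 19.662
Total = 19.662 - 3.8973 = 15.7647


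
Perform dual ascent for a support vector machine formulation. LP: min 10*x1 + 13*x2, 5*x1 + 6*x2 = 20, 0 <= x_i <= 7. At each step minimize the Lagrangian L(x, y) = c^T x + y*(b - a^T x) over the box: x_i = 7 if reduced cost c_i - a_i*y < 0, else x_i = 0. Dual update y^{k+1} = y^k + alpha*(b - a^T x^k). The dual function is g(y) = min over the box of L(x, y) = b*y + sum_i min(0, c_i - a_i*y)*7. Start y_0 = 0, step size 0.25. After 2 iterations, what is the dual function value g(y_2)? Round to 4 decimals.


Dual ascent for LP: min 10*x1 + 13*x2, 5*x1 + 6*x2 = 20, 0 <= x_i <= 7
Step 1: y^k = 0.0, reduced costs: (10.0, 13.0)
  x^k = (0.0, 0.0), subgradient = b - a^T x = 20.0
  y^{k+1} = 0.0 + 0.25*20.0 = 5.0
Step 2: y^k = 5.0, reduced costs: (-15.0, -17.0)
  x^k = (7.0, 7.0), subgradient = b - a^T x = -57.0
  y^{k+1} = 5.0 + 0.25*-57.0 = -9.25
Dual objective at y_2 = -9.25: reduced costs (56.25, 68.5), box minimizer x = (0.0, 0.0)
g(y_2) = b*y + (c1 - a1*y)*x1 + (c2 - a2*y)*x2 = 20*(-9.25) + 56.25*0.0 + 68.5*0.0 = -185.0 + 0.0 + 0.0 = -185.0


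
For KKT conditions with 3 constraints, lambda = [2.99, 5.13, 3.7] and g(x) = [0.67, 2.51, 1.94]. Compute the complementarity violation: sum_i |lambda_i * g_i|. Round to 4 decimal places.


KKT complementary slackness check:
lambda_1 * g_1 = 2.99 * 0.67 = 2.0033
lambda_2 * g_2 = 5.13 * 2.51 = 12.8763
lambda_3 * g_3 = 3.7 * 1.94 = 7.178
Total violation = 2.0033 + 12.8763 + 7.178 = 22.0576


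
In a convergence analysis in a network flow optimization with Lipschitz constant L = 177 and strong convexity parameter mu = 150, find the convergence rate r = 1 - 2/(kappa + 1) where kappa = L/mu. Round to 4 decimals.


Step 1: Compute the condition number.
kappa = L/mu = 177/150 = 1.18
Step 2: Compute the convergence rate.
r = 1 - 2/(kappa + 1) = 1 - 2*mu/(L + mu) = (L - mu)/(L + mu) = 27/327 = 0.0826


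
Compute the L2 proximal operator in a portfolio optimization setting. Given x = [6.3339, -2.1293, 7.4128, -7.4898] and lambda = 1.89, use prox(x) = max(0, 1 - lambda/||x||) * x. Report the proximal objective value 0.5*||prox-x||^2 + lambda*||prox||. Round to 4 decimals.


Step 1: Compute ||x||.
||x|| = 12.4779
Step 2: Compute scaling factor.
scale = max(0, 1 - 1.89/12.4779) = 0.8485
Step 3: prox(x) = [5.3745, -1.8068, 6.29, -6.3553]
||prox(x)|| = 10.5879
Step 4: Proximal objective.
0.5*||prox-x||^2 = 1.7861
lambda*||prox|| = 20.0111
Total = 21.7973


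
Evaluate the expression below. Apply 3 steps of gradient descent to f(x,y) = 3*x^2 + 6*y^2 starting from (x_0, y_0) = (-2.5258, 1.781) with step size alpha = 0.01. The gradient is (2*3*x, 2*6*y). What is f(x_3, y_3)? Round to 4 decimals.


Gradient descent on f(x,y) = 3*x^2 + 6*y^2.
Starting point: (-2.5258, 1.781), alpha = 0.01
Step 1: grad_x = 2*3*-2.5258 = -15.1548, grad_y = 2*6*1.781 = 21.372
  x_1 = -2.5258 - 0.01*-15.1548 = -2.3743
  y_1 = 1.781 - 0.01*21.372 = 1.5673
Step 2: grad_x = 2*3*-2.3743 = -14.2455, grad_y = 2*6*1.5673 = 18.8074
  x_2 = -2.3743 - 0.01*-14.2455 = -2.2318
  y_2 = 1.5673 - 0.01*18.8074 = 1.3792
Step 3: grad_x = 2*3*-2.2318 = -13.3908, grad_y = 2*6*1.3792 = 16.5505
  x_3 = -2.2318 - 0.01*-13.3908 = -2.0979
  y_3 = 1.3792 - 0.01*16.5505 = 1.2137
f(-2.0979, 1.2137) = 3*(-2.0979)^2 + 6*1.2137^2 = 22.0418


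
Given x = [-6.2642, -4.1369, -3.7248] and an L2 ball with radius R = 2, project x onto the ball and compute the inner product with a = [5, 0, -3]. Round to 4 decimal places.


Step 1: Compute ||x|| (intermediates to 6 decimals).
||x|| = sqrt((-6.2642)^2 + (-4.1369)^2 + (-3.7248)^2) = 8.380231
Step 2: Project.
Since ||x|| > R, scale = R/||x|| = 2/8.380231 = 0.238657, proj(x) = scale * x
proj(x) = [-1.494995, -0.9873, -0.88895]
Step 3: Dot product.
a^T * proj(x) = 5*(-1.494995) + 0*(-0.9873) - 3*(-0.88895) = -4.8081


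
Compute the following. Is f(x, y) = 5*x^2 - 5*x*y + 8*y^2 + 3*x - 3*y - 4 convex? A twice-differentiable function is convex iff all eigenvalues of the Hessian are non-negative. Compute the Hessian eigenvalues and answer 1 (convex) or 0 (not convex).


The Hessian of f(x,y) = 5*x^2 - 5*x*y + 8*y^2 + 3*x - 3*y - 4 is:
H = [[10, -5], [-5, 16]]
Trace = 10 + 16 = 26
Determinant = 10*16 - (-5)^2 = 135
Discriminant = (26)^2 - 4*135 = 136.0
Eigenvalues: lambda_1 = 7.169, lambda_2 = 18.831
The function is convex.

1


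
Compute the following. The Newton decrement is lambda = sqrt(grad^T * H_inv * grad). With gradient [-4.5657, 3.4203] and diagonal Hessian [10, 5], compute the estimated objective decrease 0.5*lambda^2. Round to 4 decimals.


Step 1: H is diagonal, so H^(-1) * g = [-0.4566, 0.6841].
Step 2: g^T H^(-1) g = sum_i g_i^2 / H_ii
  = (-4.5657)^2/10 + (3.4203)^2/5
  = 2.0846 + 2.3397 = 4.4243
Step 3: Objective decrease = 0.5 * g^T H^(-1) g = 2.2121


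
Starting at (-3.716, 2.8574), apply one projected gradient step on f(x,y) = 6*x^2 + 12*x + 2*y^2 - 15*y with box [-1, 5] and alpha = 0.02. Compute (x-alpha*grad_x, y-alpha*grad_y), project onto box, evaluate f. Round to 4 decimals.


Step 1: Compute gradient at (-3.716, 2.8574).
grad_x = 2*6*-3.716 + 12 = -32.592
grad_y = 2*2*2.8574 - 15 = -3.5704
Step 2: Gradient step.
x_raw = -3.716 - 0.02*-32.592 = -3.0642
y_raw = 2.8574 - 0.02*-3.5704 = 2.9288
Step 3: Project onto [-1, 5].
x_proj = clip(-3.0642) = -1.0
y_proj = clip(2.9288) = 2.9288
Step 4: Evaluate f.
f(-1.0, 2.9288) = -32.7763


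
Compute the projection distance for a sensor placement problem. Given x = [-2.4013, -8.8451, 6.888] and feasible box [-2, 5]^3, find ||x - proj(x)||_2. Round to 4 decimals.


Project each component onto [-2, 5].
clip(-2.4013) = -2.0, clip(-8.8451) = -2.0, clip(6.888) = 5.0
Projection = [-2.0, -2.0, 5.0]
Squared diffs: [0.161, 46.8554, 3.5645]
Distance = sqrt(50.5809) = 7.112


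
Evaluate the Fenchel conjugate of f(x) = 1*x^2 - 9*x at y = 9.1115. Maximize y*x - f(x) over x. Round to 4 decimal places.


f*(y) = sup_x {y*x - a*x^2 - b*x} = sup_x {(y-b)*x - a*x^2}
FOC: (y - b) - 2a*x = 0 => x* = (y - b)/(2a)
x* = (9.1115 + 9)/(2*1) = 9.0558
f*(9.1115) = (y-b)^2/(4a) = (9.1115 + 9)^2/(4*1)
= 328.0264/4 = 82.0066


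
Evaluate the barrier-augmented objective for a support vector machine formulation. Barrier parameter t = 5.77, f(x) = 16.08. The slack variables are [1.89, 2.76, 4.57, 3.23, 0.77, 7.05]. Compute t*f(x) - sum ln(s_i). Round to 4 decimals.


Step 1: Compute log-barrier.
ln values: [0.6366, 1.0152, 1.5195, 1.1725, -0.2614, 1.953]
phi = -(0.6366 + 1.0152 + 1.5195 + 1.1725 - 0.2614 + 1.953) = -6.0355
Step 2: Compute augmented objective.
t*f(x) = 5.77*16.08 = 92.7816
Total = 92.7816 - 6.0355 = 86.7461


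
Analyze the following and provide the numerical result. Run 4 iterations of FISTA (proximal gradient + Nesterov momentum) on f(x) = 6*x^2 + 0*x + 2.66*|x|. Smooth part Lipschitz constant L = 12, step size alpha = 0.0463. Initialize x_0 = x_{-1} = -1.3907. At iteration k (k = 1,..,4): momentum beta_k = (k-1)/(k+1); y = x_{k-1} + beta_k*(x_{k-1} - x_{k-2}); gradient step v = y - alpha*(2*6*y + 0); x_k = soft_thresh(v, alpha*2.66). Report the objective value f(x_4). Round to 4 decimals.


FISTA on f(x) = 6*x^2 + 0*x + 2.66*|x|
L = 12, alpha = 0.0463
Iteration 1: beta = 0.0, y = -1.3907 + 0.0*(-1.3907 + 1.3907) = -1.3907
  grad(y) = -16.6884, v = y - alpha*grad = -0.618
  prox(v) = soft_thresh(-0.618, 0.1232) = -0.4949
Iteration 2: beta = 0.3333, y = -0.4949 + 0.3333*(-0.4949 + 1.3907) = -0.1963
  grad(y) = -2.3551, v = y - alpha*grad = -0.0872
  prox(v) = soft_thresh(-0.0872, 0.1232) = 0.0
Iteration 3: beta = 0.5, y = 0.0 + 0.5*(0.0 + 0.4949) = 0.2474
  grad(y) = 2.9692, v = y - alpha*grad = 0.11
  prox(v) = soft_thresh(0.11, 0.1232) = 0.0
Iteration 4: beta = 0.6, y = 0.0 + 0.6*(0.0 - 0.0) = 0.0
  grad(y) = 0.0, v = y - alpha*grad = 0.0
  prox(v) = soft_thresh(0.0, 0.1232) = 0.0
f(x_4) = 6*0.0^2 + 0*0.0 + 2.66*|0.0| = 0.0


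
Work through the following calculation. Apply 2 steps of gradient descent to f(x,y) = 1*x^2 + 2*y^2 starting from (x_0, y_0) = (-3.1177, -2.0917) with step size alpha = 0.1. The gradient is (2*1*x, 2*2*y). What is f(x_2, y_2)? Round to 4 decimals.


Gradient descent on f(x,y) = 1*x^2 + 2*y^2.
Starting point: (-3.1177, -2.0917), alpha = 0.1
Step 1: grad_x = 2*1*-3.1177 = -6.2354, grad_y = 2*2*-2.0917 = -8.3668
  x_1 = -3.1177 - 0.1*-6.2354 = -2.4942
  y_1 = -2.0917 - 0.1*-8.3668 = -1.255
Step 2: grad_x = 2*1*-2.4942 = -4.9883, grad_y = 2*2*-1.255 = -5.0201
  x_2 = -2.4942 - 0.1*-4.9883 = -1.9953
  y_2 = -1.255 - 0.1*-5.0201 = -0.753
f(-1.9953, -0.753) = 1*(-1.9953)^2 + 2*(-0.753)^2 = 5.1154


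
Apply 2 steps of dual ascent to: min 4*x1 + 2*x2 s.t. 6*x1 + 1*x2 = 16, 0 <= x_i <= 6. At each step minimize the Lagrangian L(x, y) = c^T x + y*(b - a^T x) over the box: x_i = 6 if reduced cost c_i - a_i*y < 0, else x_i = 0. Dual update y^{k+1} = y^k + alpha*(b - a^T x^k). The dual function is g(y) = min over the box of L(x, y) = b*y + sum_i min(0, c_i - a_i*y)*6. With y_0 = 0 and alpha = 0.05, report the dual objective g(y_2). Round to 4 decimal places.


Dual ascent for LP: min 4*x1 + 2*x2, 6*x1 + 1*x2 = 16, 0 <= x_i <= 6
Step 1: y^k = 0.0, reduced costs: (4.0, 2.0)
  x^k = (0.0, 0.0), subgradient = b - a^T x = 16.0
  y^{k+1} = 0.0 + 0.05*16.0 = 0.8
Step 2: y^k = 0.8, reduced costs: (-0.8, 1.2)
  x^k = (6.0, 0.0), subgradient = b - a^T x = -20.0
  y^{k+1} = 0.8 + 0.05*-20.0 = -0.2
Dual objective at y_2 = -0.2: reduced costs (5.2, 2.2), box minimizer x = (0.0, 0.0)
g(y_2) = b*y + (c1 - a1*y)*x1 + (c2 - a2*y)*x2 = 16*(-0.2) + 5.2*0.0 + 2.2*0.0 = -3.2 + 0.0 + 0.0 = -3.2


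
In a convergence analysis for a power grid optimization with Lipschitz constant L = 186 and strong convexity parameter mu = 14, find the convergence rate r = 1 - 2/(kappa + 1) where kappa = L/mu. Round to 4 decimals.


Step 1: Compute the condition number.
kappa = L/mu = 186/14 = 13.2857
Step 2: Compute the convergence rate.
r = 1 - 2/(kappa + 1) = 1 - 2*mu/(L + mu) = (L - mu)/(L + mu) = 172/200 = 0.86


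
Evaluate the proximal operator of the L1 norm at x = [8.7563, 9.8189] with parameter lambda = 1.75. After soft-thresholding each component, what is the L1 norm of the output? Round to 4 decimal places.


Soft-thresholding with lambda = 1.75:
prox(8.7563) = sign(8.7563)*max(|8.7563| - 1.75, 0) = 7.0063
prox(9.8189) = sign(9.8189)*max(|9.8189| - 1.75, 0) = 8.0689
prox(x) = [7.0063, 8.0689]
||prox(x)||_1 = 7.0063 + 8.0689 = 15.0752


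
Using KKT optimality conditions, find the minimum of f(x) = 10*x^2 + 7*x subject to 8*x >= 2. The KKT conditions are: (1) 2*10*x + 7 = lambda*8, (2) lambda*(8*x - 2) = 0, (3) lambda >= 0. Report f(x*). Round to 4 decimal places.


Step 1: Try lambda = 0 (constraint inactive).
x_unc = -7/(2*10) = -0.35
Check: 8*-0.35 = -2.8 < 2 -- violated!
Step 2: Constraint must be active: 8*x = 2
x* = 2/8 = 0.25
lambda = (2*10*0.25 + 7)/8 = 1.5
Step 3: Compute optimal value.
f(x*) = 10*0.25^2 + 7*0.25 = 2.375


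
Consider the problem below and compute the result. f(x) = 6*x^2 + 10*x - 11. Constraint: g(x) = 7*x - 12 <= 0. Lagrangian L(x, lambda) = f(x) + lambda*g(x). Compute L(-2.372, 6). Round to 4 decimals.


Step 1: Evaluate f(x).
f(-2.372) = 6*(-2.372)^2 + 10*(-2.372) - 11 = -0.9617
Step 2: Evaluate g(x).
g(-2.372) = 7*-2.372 - 12 = -28.604
Step 3: Compute Lagrangian.
L = -0.9617 + 6*-28.604 = -172.5857


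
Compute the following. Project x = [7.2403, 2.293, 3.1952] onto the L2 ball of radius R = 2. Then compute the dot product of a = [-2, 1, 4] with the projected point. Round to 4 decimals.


Step 1: Compute ||x|| (intermediates to 6 decimals).
||x|| = sqrt(7.2403^2 + 2.293^2 + 3.1952^2) = 8.239484
Step 2: Project.
Since ||x|| > R, scale = R/||x|| = 2/8.239484 = 0.242734, proj(x) = scale * x
proj(x) = [1.757467, 0.556589, 0.775584]
Step 3: Dot product.
a^T * proj(x) = -2*1.757467 + 1*0.556589 + 4*0.775584 = 0.144


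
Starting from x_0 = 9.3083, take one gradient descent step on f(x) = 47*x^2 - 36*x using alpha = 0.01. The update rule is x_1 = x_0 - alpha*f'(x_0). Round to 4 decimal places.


We compute the gradient at x_0 and apply the update.
f'(x) = 94*x - 36
f'(9.3083) = 94*9.3083 - 36 = 838.9802
x_1 = 9.3083 - 0.01*838.9802 = 0.9185


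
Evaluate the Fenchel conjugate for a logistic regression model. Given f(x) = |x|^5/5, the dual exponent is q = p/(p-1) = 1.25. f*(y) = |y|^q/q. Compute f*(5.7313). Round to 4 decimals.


The conjugate exponent q satisfies 1/p + 1/q = 1.
p = 5, so q = 5/(5 - 1) = 1.25
|y|^q = 5.7313^1.25 = 8.8678
f*(5.7313) = 8.8678 / 1.25 = 7.0942


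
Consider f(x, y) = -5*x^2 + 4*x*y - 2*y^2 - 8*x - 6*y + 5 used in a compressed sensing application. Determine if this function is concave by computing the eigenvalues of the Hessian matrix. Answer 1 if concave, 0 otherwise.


The Hessian of f(x,y) = -5*x^2 + 4*x*y - 2*y^2 - 8*x - 6*y + 5 is:
H = [[-10, 4], [4, -4]]
Trace = -10 - 4 = -14
Determinant = -10*-4 - (4)^2 = 24
Discriminant = (-14)^2 - 4*24 = 100.0
Eigenvalues: lambda_1 = -12.0, lambda_2 = -2.0
The function is concave.

1


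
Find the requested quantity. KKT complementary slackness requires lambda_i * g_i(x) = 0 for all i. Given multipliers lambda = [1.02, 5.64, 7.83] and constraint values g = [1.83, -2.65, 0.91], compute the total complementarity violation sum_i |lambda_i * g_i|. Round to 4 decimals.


KKT complementary slackness check:
lambda_1 * g_1 = 1.02 * 1.83 = 1.8666
lambda_2 * g_2 = 5.64 * -2.65 = -14.946
lambda_3 * g_3 = 7.83 * 0.91 = 7.1253
Total violation = 1.8666 + 14.946 + 7.1253 = 23.9379


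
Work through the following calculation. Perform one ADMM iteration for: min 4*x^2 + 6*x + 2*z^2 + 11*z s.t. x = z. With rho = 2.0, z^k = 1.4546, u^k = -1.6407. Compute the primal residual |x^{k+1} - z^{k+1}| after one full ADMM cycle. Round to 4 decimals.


ADMM iteration with rho = 2.0, z^k = 1.4546, u^k = -1.6407
Step 1: x-update.
Minimize 4*x^2 + 6*x + (2.0/2)*(x - 1.4546 - 1.6407)^2
FOC: (2*4 + 2.0)*x = -6 + 2.0*(1.4546 + 1.6407)
x^{k+1} = 0.0191
Step 2: z-update.
Minimize 2*z^2 + 11*z + (2.0/2)*(0.0191 - z - 1.6407)^2
FOC: (2*2 + 2.0)*z = -11 + 2.0*(0.0191 - 1.6407)
z^{k+1} = -2.3739
Step 3: u-update.
u^{k+1} = -1.6407 + 0.0191 + 2.3739 = 0.7522
Step 4: Primal residual = |0.0191 + 2.3739| = 2.3929


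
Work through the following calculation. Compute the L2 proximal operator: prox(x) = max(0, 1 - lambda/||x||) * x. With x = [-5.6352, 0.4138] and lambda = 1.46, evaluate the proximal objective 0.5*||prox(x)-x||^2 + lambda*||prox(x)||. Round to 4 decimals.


Step 1: Compute ||x||.
||x|| = 5.6504
Step 2: Compute scaling factor.
scale = max(0, 1 - 1.46/5.6504) = 0.7416
Step 3: prox(x) = [-4.1791, 0.3069]
||prox(x)|| = 4.1904
Step 4: Proximal objective.
0.5*||prox-x||^2 = 1.0658
lambda*||prox|| = 6.118
Total = 7.1837


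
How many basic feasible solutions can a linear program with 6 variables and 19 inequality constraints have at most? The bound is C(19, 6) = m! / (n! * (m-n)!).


Each vertex corresponds to some choice of n active constraints out of m, so the number of vertices is at most C(m, n) = m! / (n!(m-n)!).
m = 19, n = 6
Numerator: 19 * 18 * 17 * 16 * 15 * 14
Denominator: 6! = 720
C(19, 6) = 27132


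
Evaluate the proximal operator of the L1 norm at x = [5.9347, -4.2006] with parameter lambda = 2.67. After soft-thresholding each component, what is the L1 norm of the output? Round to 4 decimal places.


Soft-thresholding with lambda = 2.67:
prox(5.9347) = sign(5.9347)*max(|5.9347| - 2.67, 0) = 3.2647
prox(-4.2006) = sign(-4.2006)*max(|-4.2006| - 2.67, 0) = -1.5306
prox(x) = [3.2647, -1.5306]
||prox(x)||_1 = 3.2647 + 1.5306 = 4.7953


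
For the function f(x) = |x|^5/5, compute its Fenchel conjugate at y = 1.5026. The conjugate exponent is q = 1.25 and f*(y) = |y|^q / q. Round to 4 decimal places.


The conjugate exponent q satisfies 1/p + 1/q = 1.
p = 5, so q = 5/(5 - 1) = 1.25
|y|^q = 1.5026^1.25 = 1.6636
f*(1.5026) = 1.6636 / 1.25 = 1.3309


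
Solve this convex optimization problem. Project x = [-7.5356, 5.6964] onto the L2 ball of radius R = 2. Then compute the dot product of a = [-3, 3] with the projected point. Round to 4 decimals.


Step 1: Compute ||x|| (intermediates to 6 decimals).
||x|| = sqrt((-7.5356)^2 + 5.6964^2) = 9.446388
Step 2: Project.
Since ||x|| > R, scale = R/||x|| = 2/9.446388 = 0.211721, proj(x) = scale * x
proj(x) = [-1.595445, 1.206048]
Step 3: Dot product.
a^T * proj(x) = -3*(-1.595445) + 3*1.206048 = 8.4045


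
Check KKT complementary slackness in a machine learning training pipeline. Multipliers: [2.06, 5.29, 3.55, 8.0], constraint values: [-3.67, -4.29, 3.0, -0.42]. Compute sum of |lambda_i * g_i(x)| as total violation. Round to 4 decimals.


KKT complementary slackness check:
lambda_1 * g_1 = 2.06 * -3.67 = -7.5602
lambda_2 * g_2 = 5.29 * -4.29 = -22.6941
lambda_3 * g_3 = 3.55 * 3.0 = 10.65
lambda_4 * g_4 = 8.0 * -0.42 = -3.36
Total violation = 7.5602 + 22.6941 + 10.65 + 3.36 = 44.2643


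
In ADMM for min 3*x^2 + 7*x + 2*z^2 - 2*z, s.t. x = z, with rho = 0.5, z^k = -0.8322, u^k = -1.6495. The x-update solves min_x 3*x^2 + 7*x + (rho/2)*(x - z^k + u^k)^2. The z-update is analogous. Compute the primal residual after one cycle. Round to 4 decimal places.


ADMM iteration with rho = 0.5, z^k = -0.8322, u^k = -1.6495
Step 1: x-update.
Minimize 3*x^2 + 7*x + (0.5/2)*(x + 0.8322 - 1.6495)^2
FOC: (2*3 + 0.5)*x = -7 + 0.5*(-0.8322 + 1.6495)
x^{k+1} = -1.0141
Step 2: z-update.
Minimize 2*z^2 - 2*z + (0.5/2)*(-1.0141 - z - 1.6495)^2
FOC: (2*2 + 0.5)*z = 2 + 0.5*(-1.0141 - 1.6495)
z^{k+1} = 0.1485
Step 3: u-update.
u^{k+1} = -1.6495 - 1.0141 - 0.1485 = -2.812
Step 4: Primal residual = |-1.0141 - 0.1485| = 1.1625


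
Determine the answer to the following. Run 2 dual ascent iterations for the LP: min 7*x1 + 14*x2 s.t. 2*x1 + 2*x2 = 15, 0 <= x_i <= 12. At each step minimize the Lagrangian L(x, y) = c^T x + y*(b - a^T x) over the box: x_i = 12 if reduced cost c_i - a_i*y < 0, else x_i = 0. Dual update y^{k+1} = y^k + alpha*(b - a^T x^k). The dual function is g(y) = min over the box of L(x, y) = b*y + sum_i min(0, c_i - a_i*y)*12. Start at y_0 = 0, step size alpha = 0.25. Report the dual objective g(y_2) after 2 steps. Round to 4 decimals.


Dual ascent for LP: min 7*x1 + 14*x2, 2*x1 + 2*x2 = 15, 0 <= x_i <= 12
Step 1: y^k = 0.0, reduced costs: (7.0, 14.0)
  x^k = (0.0, 0.0), subgradient = b - a^T x = 15.0
  y^{k+1} = 0.0 + 0.25*15.0 = 3.75
Step 2: y^k = 3.75, reduced costs: (-0.5, 6.5)
  x^k = (12.0, 0.0), subgradient = b - a^T x = -9.0
  y^{k+1} = 3.75 + 0.25*-9.0 = 1.5
Dual objective at y_2 = 1.5: reduced costs (4.0, 11.0), box minimizer x = (0.0, 0.0)
g(y_2) = b*y + (c1 - a1*y)*x1 + (c2 - a2*y)*x2 = 15*1.5 + 4.0*0.0 + 11.0*0.0 = 22.5 + 0.0 + 0.0 = 22.5


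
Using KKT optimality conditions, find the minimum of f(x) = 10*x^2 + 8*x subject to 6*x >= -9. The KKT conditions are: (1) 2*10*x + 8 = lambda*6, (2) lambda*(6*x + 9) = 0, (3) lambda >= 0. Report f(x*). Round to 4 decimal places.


Step 1: Try lambda = 0 (constraint inactive).
Stationarity: 2*10*x + 8 = 0
x* = -8/(2*10) = -0.4
Check constraint: 6*-0.4 = -2.4 >= -9 -- satisfied.
Step 2: Compute optimal value.
f(x*) = 10*(-0.4)^2 + 8*(-0.4) = -1.6


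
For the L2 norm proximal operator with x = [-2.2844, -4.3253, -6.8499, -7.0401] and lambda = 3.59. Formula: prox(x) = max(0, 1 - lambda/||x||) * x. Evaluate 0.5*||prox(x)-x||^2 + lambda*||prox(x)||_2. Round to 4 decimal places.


Step 1: Compute ||x||.
||x|| = 10.9732
Step 2: Compute scaling factor.
scale = max(0, 1 - 3.59/10.9732) = 0.6728
Step 3: prox(x) = [-1.537, -2.9102, -4.6089, -4.7369]
||prox(x)|| = 7.3832
Step 4: Proximal objective.
0.5*||prox-x||^2 = 6.4441
lambda*||prox|| = 26.5057
Total = 32.9497


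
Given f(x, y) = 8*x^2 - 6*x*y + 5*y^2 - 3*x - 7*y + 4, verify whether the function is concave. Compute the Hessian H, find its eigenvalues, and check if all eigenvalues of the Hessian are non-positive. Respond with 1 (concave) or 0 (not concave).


The Hessian of f(x,y) = 8*x^2 - 6*x*y + 5*y^2 - 3*x - 7*y + 4 is:
H = [[16, -6], [-6, 10]]
Trace = 16 + 10 = 26
Determinant = 16*10 - (-6)^2 = 124
Discriminant = (26)^2 - 4*124 = 180.0
Eigenvalues: lambda_1 = 6.2918, lambda_2 = 19.7082
The function is not concave.

0


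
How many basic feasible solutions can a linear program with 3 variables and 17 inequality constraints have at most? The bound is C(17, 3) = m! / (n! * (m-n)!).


Each vertex corresponds to some choice of n active constraints out of m, so the number of vertices is at most C(m, n) = m! / (n!(m-n)!).
m = 17, n = 3
Numerator: 17 * 16 * 15
Denominator: 3! = 6
C(17, 3) = 680


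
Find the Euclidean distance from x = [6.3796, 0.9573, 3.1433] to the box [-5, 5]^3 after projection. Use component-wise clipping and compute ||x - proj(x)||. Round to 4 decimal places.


Project each component onto [-5, 5].
clip(6.3796) = 5.0, clip(0.9573) = 0.9573, clip(3.1433) = 3.1433
Projection = [5.0, 0.9573, 3.1433]
Squared diffs: [1.9033, 0.0, 0.0]
Distance = sqrt(1.9033) = 1.3796


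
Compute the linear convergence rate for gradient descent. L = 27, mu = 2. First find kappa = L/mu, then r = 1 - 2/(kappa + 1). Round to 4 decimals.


Step 1: Compute the condition number.
kappa = L/mu = 27/2 = 13.5
Step 2: Compute the convergence rate.
r = 1 - 2/(kappa + 1) = 1 - 2*mu/(L + mu) = (L - mu)/(L + mu) = 25/29 = 0.8621


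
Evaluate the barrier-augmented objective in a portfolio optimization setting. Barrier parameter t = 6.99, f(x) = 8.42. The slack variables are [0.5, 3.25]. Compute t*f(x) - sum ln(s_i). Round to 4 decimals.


Step 1: Compute log-barrier.
ln values: [-0.6931, 1.1787]
phi = -(-0.6931 + 1.1787) = -0.4855
Step 2: Compute augmented objective.
t*f(x) = 6.99*8.42 = 58.8558
Total = 58.8558 - 0.4855 = 58.3703


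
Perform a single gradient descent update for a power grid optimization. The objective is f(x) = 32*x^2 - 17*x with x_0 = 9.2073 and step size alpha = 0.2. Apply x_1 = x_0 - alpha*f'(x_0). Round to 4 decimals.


We compute the gradient at x_0 and apply the update.
f'(x) = 64*x - 17
f'(9.2073) = 64*9.2073 - 17 = 572.2672
x_1 = 9.2073 - 0.2*572.2672 = -105.2461


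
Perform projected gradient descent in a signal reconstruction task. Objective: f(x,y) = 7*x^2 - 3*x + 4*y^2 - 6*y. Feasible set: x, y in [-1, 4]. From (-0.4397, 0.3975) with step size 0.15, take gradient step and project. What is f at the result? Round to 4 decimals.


Step 1: Compute gradient at (-0.4397, 0.3975).
grad_x = 2*7*-0.4397 - 3 = -9.1558
grad_y = 2*4*0.3975 - 6 = -2.82
Step 2: Gradient step.
x_raw = -0.4397 - 0.15*-9.1558 = 0.9337
y_raw = 0.3975 - 0.15*-2.82 = 0.8205
Step 3: Project onto [-1, 4].
x_proj = clip(0.9337) = 0.9337
y_proj = clip(0.8205) = 0.8205
Step 4: Evaluate f.
f(0.9337, 0.8205) = 1.071


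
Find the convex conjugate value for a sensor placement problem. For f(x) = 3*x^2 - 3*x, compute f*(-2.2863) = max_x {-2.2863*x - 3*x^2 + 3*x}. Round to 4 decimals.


f*(y) = sup_x {y*x - a*x^2 - b*x} = sup_x {(y-b)*x - a*x^2}
FOC: (y - b) - 2a*x = 0 => x* = (y - b)/(2a)
x* = (-2.2863 + 3)/(2*3) = 0.119
f*(-2.2863) = (y-b)^2/(4a) = (-2.2863 + 3)^2/(4*3)
= 0.5094/12 = 0.0424


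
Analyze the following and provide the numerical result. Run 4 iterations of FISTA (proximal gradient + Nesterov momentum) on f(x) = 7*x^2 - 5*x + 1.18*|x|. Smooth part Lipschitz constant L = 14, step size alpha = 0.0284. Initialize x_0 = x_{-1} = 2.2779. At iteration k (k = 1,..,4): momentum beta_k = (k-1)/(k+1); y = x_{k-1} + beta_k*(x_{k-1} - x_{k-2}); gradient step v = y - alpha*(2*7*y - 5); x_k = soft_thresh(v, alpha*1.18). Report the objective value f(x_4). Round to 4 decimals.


FISTA on f(x) = 7*x^2 - 5*x + 1.18*|x|
L = 14, alpha = 0.0284
Iteration 1: beta = 0.0, y = 2.2779 + 0.0*(2.2779 - 2.2779) = 2.2779
  grad(y) = 26.8906, v = y - alpha*grad = 1.5142
  prox(v) = soft_thresh(1.5142, 0.0335) = 1.4807
Iteration 2: beta = 0.3333, y = 1.4807 + 0.3333*(1.4807 - 2.2779) = 1.215
  grad(y) = 12.0094, v = y - alpha*grad = 0.8739
  prox(v) = soft_thresh(0.8739, 0.0335) = 0.8404
Iteration 3: beta = 0.5, y = 0.8404 + 0.5*(0.8404 - 1.4807) = 0.5202
  grad(y) = 2.2831, v = y - alpha*grad = 0.4554
  prox(v) = soft_thresh(0.4554, 0.0335) = 0.4219
Iteration 4: beta = 0.6, y = 0.4219 + 0.6*(0.4219 - 0.8404) = 0.1708
  grad(y) = -2.6093, v = y - alpha*grad = 0.2449
  prox(v) = soft_thresh(0.2449, 0.0335) = 0.2114
f(x_4) = 7*0.2114^2 - 5*0.2114 + 1.18*|0.2114| = -0.4947


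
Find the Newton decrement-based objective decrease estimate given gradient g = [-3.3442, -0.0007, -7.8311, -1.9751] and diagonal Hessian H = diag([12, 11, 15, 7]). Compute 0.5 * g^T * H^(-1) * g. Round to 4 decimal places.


Step 1: H is diagonal, so H^(-1) * g = [-0.2787, -0.0001, -0.5221, -0.2822].
Step 2: g^T H^(-1) g = sum_i g_i^2 / H_ii
  = (-3.3442)^2/12 + (-0.0007)^2/11 + (-7.8311)^2/15 + (-1.9751)^2/7
  = 0.932 + 0.0 + 4.0884 + 0.5573 = 5.5777
Step 3: Objective decrease = 0.5 * g^T H^(-1) g = 2.7888


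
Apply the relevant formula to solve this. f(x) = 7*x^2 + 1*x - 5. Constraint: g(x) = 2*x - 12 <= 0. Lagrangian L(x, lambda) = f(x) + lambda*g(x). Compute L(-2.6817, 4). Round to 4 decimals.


Step 1: Evaluate f(x).
f(-2.6817) = 7*(-2.6817)^2 + 1*(-2.6817) - 5 = 42.6589
Step 2: Evaluate g(x).
g(-2.6817) = 2*-2.6817 - 12 = -17.3634
Step 3: Compute Lagrangian.
L = 42.6589 + 4*-17.3634 = -26.7947


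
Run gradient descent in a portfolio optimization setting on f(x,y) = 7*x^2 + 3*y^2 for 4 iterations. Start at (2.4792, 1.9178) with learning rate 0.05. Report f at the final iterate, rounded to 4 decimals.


Gradient descent on f(x,y) = 7*x^2 + 3*y^2.
Starting point: (2.4792, 1.9178), alpha = 0.05
Step 1: grad_x = 2*7*2.4792 = 34.7088, grad_y = 2*3*1.9178 = 11.5068
  x_1 = 2.4792 - 0.05*34.7088 = 0.7438
  y_1 = 1.9178 - 0.05*11.5068 = 1.3425
Step 2: grad_x = 2*7*0.7438 = 10.4126, grad_y = 2*3*1.3425 = 8.0548
  x_2 = 0.7438 - 0.05*10.4126 = 0.2231
  y_2 = 1.3425 - 0.05*8.0548 = 0.9397
Step 3: grad_x = 2*7*0.2231 = 3.1238, grad_y = 2*3*0.9397 = 5.6383
  x_3 = 0.2231 - 0.05*3.1238 = 0.0669
  y_3 = 0.9397 - 0.05*5.6383 = 0.6578
Step 4: grad_x = 2*7*0.0669 = 0.9371, grad_y = 2*3*0.6578 = 3.9468
  x_4 = 0.0669 - 0.05*0.9371 = 0.0201
  y_4 = 0.6578 - 0.05*3.9468 = 0.4605
f(0.0201, 0.4605) = 7*0.0201^2 + 3*0.4605^2 = 0.6389
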